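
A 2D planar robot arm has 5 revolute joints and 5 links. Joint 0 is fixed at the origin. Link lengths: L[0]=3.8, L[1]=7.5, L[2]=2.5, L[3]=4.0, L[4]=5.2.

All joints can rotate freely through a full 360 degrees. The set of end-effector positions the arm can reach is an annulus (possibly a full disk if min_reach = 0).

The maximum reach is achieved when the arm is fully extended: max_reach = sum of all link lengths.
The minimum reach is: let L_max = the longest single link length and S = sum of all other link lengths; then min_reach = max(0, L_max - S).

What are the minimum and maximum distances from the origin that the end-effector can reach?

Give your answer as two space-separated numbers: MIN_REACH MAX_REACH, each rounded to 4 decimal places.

Answer: 0.0000 23.0000

Derivation:
Link lengths: [3.8, 7.5, 2.5, 4.0, 5.2]
max_reach = 3.8 + 7.5 + 2.5 + 4 + 5.2 = 23
L_max = max([3.8, 7.5, 2.5, 4.0, 5.2]) = 7.5
S (sum of others) = 23 - 7.5 = 15.5
min_reach = max(0, 7.5 - 15.5) = max(0, -8) = 0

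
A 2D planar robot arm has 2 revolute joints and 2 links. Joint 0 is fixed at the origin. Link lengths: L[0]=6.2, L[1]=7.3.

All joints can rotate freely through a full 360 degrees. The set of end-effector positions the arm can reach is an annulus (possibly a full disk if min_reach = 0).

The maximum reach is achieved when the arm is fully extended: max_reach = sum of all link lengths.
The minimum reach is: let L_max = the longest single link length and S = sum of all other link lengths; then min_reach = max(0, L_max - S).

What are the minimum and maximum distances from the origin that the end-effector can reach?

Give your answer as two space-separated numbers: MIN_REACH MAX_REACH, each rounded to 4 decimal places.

Link lengths: [6.2, 7.3]
max_reach = 6.2 + 7.3 = 13.5
L_max = max([6.2, 7.3]) = 7.3
S (sum of others) = 13.5 - 7.3 = 6.2
min_reach = max(0, 7.3 - 6.2) = max(0, 1.1) = 1.1

Answer: 1.1000 13.5000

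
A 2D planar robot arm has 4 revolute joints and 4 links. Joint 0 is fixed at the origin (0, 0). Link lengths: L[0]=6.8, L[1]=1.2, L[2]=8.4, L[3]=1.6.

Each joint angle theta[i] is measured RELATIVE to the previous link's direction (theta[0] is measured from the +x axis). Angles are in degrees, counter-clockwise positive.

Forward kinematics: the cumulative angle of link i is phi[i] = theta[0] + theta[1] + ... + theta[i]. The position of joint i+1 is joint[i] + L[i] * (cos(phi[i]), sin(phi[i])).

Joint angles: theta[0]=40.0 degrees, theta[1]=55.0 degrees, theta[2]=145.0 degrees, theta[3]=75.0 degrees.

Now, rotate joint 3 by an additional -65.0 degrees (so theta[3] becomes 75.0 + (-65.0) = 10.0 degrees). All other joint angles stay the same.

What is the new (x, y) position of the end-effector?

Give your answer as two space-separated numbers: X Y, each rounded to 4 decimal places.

joint[0] = (0.0000, 0.0000)  (base)
link 0: phi[0] = 40 = 40 deg
  cos(40 deg) = 0.7660, sin(40 deg) = 0.6428
  joint[1] = (0.0000, 0.0000) + 6.8 * (0.7660, 0.6428) = (0.0000 + 5.2091, 0.0000 + 4.3710) = (5.2091, 4.3710)
link 1: phi[1] = 40 + 55 = 95 deg
  cos(95 deg) = -0.0872, sin(95 deg) = 0.9962
  joint[2] = (5.2091, 4.3710) + 1.2 * (-0.0872, 0.9962) = (5.2091 + -0.1046, 4.3710 + 1.1954) = (5.1045, 5.5664)
link 2: phi[2] = 40 + 55 + 145 = 240 deg
  cos(240 deg) = -0.5000, sin(240 deg) = -0.8660
  joint[3] = (5.1045, 5.5664) + 8.4 * (-0.5000, -0.8660) = (5.1045 + -4.2000, 5.5664 + -7.2746) = (0.9045, -1.7082)
link 3: phi[3] = 40 + 55 + 145 + 10 = 250 deg
  cos(250 deg) = -0.3420, sin(250 deg) = -0.9397
  joint[4] = (0.9045, -1.7082) + 1.6 * (-0.3420, -0.9397) = (0.9045 + -0.5472, -1.7082 + -1.5035) = (0.3573, -3.2117)
End effector: (0.3573, -3.2117)

Answer: 0.3573 -3.2117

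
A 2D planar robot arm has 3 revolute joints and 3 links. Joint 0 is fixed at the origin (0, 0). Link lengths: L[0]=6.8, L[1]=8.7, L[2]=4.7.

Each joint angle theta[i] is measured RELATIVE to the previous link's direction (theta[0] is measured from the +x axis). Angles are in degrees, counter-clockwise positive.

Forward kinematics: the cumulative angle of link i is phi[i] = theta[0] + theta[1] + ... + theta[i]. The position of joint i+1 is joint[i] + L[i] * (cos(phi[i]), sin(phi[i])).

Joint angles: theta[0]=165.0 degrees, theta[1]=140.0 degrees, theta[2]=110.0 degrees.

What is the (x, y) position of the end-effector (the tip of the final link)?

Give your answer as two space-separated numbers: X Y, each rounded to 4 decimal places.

Answer: 1.1176 -1.5166

Derivation:
joint[0] = (0.0000, 0.0000)  (base)
link 0: phi[0] = 165 = 165 deg
  cos(165 deg) = -0.9659, sin(165 deg) = 0.2588
  joint[1] = (0.0000, 0.0000) + 6.8 * (-0.9659, 0.2588) = (0.0000 + -6.5683, 0.0000 + 1.7600) = (-6.5683, 1.7600)
link 1: phi[1] = 165 + 140 = 305 deg
  cos(305 deg) = 0.5736, sin(305 deg) = -0.8192
  joint[2] = (-6.5683, 1.7600) + 8.7 * (0.5736, -0.8192) = (-6.5683 + 4.9901, 1.7600 + -7.1266) = (-1.5782, -5.3667)
link 2: phi[2] = 165 + 140 + 110 = 415 deg
  cos(415 deg) = 0.5736, sin(415 deg) = 0.8192
  joint[3] = (-1.5782, -5.3667) + 4.7 * (0.5736, 0.8192) = (-1.5782 + 2.6958, -5.3667 + 3.8500) = (1.1176, -1.5166)
End effector: (1.1176, -1.5166)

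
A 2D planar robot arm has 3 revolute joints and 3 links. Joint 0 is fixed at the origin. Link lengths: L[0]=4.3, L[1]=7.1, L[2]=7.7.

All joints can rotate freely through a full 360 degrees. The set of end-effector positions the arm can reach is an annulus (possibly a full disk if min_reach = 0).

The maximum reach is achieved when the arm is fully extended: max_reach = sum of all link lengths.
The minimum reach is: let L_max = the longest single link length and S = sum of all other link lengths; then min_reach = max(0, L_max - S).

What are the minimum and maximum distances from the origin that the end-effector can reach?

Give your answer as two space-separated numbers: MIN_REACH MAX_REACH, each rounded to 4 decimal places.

Answer: 0.0000 19.1000

Derivation:
Link lengths: [4.3, 7.1, 7.7]
max_reach = 4.3 + 7.1 + 7.7 = 19.1
L_max = max([4.3, 7.1, 7.7]) = 7.7
S (sum of others) = 19.1 - 7.7 = 11.4
min_reach = max(0, 7.7 - 11.4) = max(0, -3.7) = 0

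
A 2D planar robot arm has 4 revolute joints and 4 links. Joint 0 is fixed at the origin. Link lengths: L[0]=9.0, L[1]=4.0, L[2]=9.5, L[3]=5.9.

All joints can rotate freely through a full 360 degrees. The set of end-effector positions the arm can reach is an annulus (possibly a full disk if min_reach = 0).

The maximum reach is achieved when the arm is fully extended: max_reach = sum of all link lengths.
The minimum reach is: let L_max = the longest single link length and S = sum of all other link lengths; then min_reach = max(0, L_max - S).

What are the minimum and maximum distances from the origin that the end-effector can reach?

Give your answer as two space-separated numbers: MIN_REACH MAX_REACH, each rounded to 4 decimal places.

Link lengths: [9.0, 4.0, 9.5, 5.9]
max_reach = 9 + 4 + 9.5 + 5.9 = 28.4
L_max = max([9.0, 4.0, 9.5, 5.9]) = 9.5
S (sum of others) = 28.4 - 9.5 = 18.9
min_reach = max(0, 9.5 - 18.9) = max(0, -9.4) = 0

Answer: 0.0000 28.4000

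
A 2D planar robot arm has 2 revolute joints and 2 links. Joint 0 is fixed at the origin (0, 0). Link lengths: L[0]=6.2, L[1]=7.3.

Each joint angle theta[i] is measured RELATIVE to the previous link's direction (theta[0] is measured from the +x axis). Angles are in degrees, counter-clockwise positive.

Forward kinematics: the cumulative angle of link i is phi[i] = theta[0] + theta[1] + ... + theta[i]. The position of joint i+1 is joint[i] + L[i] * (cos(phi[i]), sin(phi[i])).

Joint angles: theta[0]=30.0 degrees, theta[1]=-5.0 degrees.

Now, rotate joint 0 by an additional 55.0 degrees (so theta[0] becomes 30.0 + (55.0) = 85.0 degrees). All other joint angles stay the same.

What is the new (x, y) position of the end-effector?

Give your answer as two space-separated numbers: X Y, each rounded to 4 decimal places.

joint[0] = (0.0000, 0.0000)  (base)
link 0: phi[0] = 85 = 85 deg
  cos(85 deg) = 0.0872, sin(85 deg) = 0.9962
  joint[1] = (0.0000, 0.0000) + 6.2 * (0.0872, 0.9962) = (0.0000 + 0.5404, 0.0000 + 6.1764) = (0.5404, 6.1764)
link 1: phi[1] = 85 + -5 = 80 deg
  cos(80 deg) = 0.1736, sin(80 deg) = 0.9848
  joint[2] = (0.5404, 6.1764) + 7.3 * (0.1736, 0.9848) = (0.5404 + 1.2676, 6.1764 + 7.1891) = (1.8080, 13.3655)
End effector: (1.8080, 13.3655)

Answer: 1.8080 13.3655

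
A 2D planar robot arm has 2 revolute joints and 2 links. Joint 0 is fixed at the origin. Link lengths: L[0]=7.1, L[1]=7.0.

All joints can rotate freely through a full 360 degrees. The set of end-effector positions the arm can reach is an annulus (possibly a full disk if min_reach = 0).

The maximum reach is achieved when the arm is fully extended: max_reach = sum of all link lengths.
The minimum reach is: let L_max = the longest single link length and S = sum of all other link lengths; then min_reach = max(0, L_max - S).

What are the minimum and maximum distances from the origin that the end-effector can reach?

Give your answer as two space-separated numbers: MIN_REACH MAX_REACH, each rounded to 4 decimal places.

Link lengths: [7.1, 7.0]
max_reach = 7.1 + 7 = 14.1
L_max = max([7.1, 7.0]) = 7.1
S (sum of others) = 14.1 - 7.1 = 7
min_reach = max(0, 7.1 - 7) = max(0, 0.1) = 0.1

Answer: 0.1000 14.1000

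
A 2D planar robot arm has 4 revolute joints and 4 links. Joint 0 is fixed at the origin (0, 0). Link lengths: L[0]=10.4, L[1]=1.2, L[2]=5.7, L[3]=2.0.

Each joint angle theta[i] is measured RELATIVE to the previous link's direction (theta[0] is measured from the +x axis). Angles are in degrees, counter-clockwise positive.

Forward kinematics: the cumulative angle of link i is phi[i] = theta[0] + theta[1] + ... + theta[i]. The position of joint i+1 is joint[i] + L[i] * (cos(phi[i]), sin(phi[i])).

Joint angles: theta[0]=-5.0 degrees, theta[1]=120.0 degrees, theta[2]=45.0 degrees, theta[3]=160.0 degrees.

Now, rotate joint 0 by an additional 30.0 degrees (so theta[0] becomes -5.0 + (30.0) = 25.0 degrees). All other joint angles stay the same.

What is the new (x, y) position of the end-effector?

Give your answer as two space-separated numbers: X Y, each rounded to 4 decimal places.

joint[0] = (0.0000, 0.0000)  (base)
link 0: phi[0] = 25 = 25 deg
  cos(25 deg) = 0.9063, sin(25 deg) = 0.4226
  joint[1] = (0.0000, 0.0000) + 10.4 * (0.9063, 0.4226) = (0.0000 + 9.4256, 0.0000 + 4.3952) = (9.4256, 4.3952)
link 1: phi[1] = 25 + 120 = 145 deg
  cos(145 deg) = -0.8192, sin(145 deg) = 0.5736
  joint[2] = (9.4256, 4.3952) + 1.2 * (-0.8192, 0.5736) = (9.4256 + -0.9830, 4.3952 + 0.6883) = (8.4426, 5.0835)
link 2: phi[2] = 25 + 120 + 45 = 190 deg
  cos(190 deg) = -0.9848, sin(190 deg) = -0.1736
  joint[3] = (8.4426, 5.0835) + 5.7 * (-0.9848, -0.1736) = (8.4426 + -5.6134, 5.0835 + -0.9898) = (2.8292, 4.0937)
link 3: phi[3] = 25 + 120 + 45 + 160 = 350 deg
  cos(350 deg) = 0.9848, sin(350 deg) = -0.1736
  joint[4] = (2.8292, 4.0937) + 2 * (0.9848, -0.1736) = (2.8292 + 1.9696, 4.0937 + -0.3473) = (4.7988, 3.7464)
End effector: (4.7988, 3.7464)

Answer: 4.7988 3.7464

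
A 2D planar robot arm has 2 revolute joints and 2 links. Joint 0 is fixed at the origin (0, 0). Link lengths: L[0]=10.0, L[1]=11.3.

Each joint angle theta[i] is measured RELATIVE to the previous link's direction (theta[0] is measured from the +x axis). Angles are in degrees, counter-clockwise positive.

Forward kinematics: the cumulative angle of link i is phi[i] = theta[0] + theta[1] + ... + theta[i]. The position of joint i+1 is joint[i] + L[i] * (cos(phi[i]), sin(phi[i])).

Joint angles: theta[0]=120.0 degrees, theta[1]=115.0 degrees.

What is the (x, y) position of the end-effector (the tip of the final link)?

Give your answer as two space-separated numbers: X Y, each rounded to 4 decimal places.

joint[0] = (0.0000, 0.0000)  (base)
link 0: phi[0] = 120 = 120 deg
  cos(120 deg) = -0.5000, sin(120 deg) = 0.8660
  joint[1] = (0.0000, 0.0000) + 10 * (-0.5000, 0.8660) = (0.0000 + -5.0000, 0.0000 + 8.6603) = (-5.0000, 8.6603)
link 1: phi[1] = 120 + 115 = 235 deg
  cos(235 deg) = -0.5736, sin(235 deg) = -0.8192
  joint[2] = (-5.0000, 8.6603) + 11.3 * (-0.5736, -0.8192) = (-5.0000 + -6.4814, 8.6603 + -9.2564) = (-11.4814, -0.5962)
End effector: (-11.4814, -0.5962)

Answer: -11.4814 -0.5962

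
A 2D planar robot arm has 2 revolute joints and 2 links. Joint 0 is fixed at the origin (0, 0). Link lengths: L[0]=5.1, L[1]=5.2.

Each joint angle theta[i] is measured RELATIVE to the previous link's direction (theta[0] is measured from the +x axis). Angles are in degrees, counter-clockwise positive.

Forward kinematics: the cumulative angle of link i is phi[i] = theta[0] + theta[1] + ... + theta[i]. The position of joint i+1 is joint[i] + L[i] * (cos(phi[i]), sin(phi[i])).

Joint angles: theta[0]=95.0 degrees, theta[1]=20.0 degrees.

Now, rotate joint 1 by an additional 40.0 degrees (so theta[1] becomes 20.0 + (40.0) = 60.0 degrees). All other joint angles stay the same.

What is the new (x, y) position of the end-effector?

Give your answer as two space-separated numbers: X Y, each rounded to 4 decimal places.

joint[0] = (0.0000, 0.0000)  (base)
link 0: phi[0] = 95 = 95 deg
  cos(95 deg) = -0.0872, sin(95 deg) = 0.9962
  joint[1] = (0.0000, 0.0000) + 5.1 * (-0.0872, 0.9962) = (0.0000 + -0.4445, 0.0000 + 5.0806) = (-0.4445, 5.0806)
link 1: phi[1] = 95 + 60 = 155 deg
  cos(155 deg) = -0.9063, sin(155 deg) = 0.4226
  joint[2] = (-0.4445, 5.0806) + 5.2 * (-0.9063, 0.4226) = (-0.4445 + -4.7128, 5.0806 + 2.1976) = (-5.1573, 7.2782)
End effector: (-5.1573, 7.2782)

Answer: -5.1573 7.2782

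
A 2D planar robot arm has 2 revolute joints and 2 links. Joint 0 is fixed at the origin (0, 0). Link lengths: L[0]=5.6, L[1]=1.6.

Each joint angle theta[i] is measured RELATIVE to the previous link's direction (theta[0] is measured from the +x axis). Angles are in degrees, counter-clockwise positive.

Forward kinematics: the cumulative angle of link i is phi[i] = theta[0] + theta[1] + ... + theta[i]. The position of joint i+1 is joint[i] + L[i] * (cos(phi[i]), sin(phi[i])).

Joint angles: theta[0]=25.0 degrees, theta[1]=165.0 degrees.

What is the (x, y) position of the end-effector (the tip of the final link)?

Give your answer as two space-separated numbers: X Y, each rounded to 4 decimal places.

Answer: 3.4996 2.0888

Derivation:
joint[0] = (0.0000, 0.0000)  (base)
link 0: phi[0] = 25 = 25 deg
  cos(25 deg) = 0.9063, sin(25 deg) = 0.4226
  joint[1] = (0.0000, 0.0000) + 5.6 * (0.9063, 0.4226) = (0.0000 + 5.0753, 0.0000 + 2.3667) = (5.0753, 2.3667)
link 1: phi[1] = 25 + 165 = 190 deg
  cos(190 deg) = -0.9848, sin(190 deg) = -0.1736
  joint[2] = (5.0753, 2.3667) + 1.6 * (-0.9848, -0.1736) = (5.0753 + -1.5757, 2.3667 + -0.2778) = (3.4996, 2.0888)
End effector: (3.4996, 2.0888)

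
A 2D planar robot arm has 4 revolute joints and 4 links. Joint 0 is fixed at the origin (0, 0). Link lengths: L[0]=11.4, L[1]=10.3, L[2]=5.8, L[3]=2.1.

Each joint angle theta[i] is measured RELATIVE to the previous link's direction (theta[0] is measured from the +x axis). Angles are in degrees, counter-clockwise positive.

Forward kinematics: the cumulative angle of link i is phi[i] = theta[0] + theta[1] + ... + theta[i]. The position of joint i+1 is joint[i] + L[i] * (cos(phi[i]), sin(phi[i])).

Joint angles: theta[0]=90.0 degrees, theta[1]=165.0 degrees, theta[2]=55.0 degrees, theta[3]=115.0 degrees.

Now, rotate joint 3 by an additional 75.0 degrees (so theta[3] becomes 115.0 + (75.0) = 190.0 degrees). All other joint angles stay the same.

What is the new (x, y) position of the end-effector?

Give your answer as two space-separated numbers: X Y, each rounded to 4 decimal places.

Answer: -0.5464 -1.6422

Derivation:
joint[0] = (0.0000, 0.0000)  (base)
link 0: phi[0] = 90 = 90 deg
  cos(90 deg) = 0.0000, sin(90 deg) = 1.0000
  joint[1] = (0.0000, 0.0000) + 11.4 * (0.0000, 1.0000) = (0.0000 + 0.0000, 0.0000 + 11.4000) = (0.0000, 11.4000)
link 1: phi[1] = 90 + 165 = 255 deg
  cos(255 deg) = -0.2588, sin(255 deg) = -0.9659
  joint[2] = (0.0000, 11.4000) + 10.3 * (-0.2588, -0.9659) = (0.0000 + -2.6658, 11.4000 + -9.9490) = (-2.6658, 1.4510)
link 2: phi[2] = 90 + 165 + 55 = 310 deg
  cos(310 deg) = 0.6428, sin(310 deg) = -0.7660
  joint[3] = (-2.6658, 1.4510) + 5.8 * (0.6428, -0.7660) = (-2.6658 + 3.7282, 1.4510 + -4.4431) = (1.0623, -2.9921)
link 3: phi[3] = 90 + 165 + 55 + 190 = 500 deg
  cos(500 deg) = -0.7660, sin(500 deg) = 0.6428
  joint[4] = (1.0623, -2.9921) + 2.1 * (-0.7660, 0.6428) = (1.0623 + -1.6087, -2.9921 + 1.3499) = (-0.5464, -1.6422)
End effector: (-0.5464, -1.6422)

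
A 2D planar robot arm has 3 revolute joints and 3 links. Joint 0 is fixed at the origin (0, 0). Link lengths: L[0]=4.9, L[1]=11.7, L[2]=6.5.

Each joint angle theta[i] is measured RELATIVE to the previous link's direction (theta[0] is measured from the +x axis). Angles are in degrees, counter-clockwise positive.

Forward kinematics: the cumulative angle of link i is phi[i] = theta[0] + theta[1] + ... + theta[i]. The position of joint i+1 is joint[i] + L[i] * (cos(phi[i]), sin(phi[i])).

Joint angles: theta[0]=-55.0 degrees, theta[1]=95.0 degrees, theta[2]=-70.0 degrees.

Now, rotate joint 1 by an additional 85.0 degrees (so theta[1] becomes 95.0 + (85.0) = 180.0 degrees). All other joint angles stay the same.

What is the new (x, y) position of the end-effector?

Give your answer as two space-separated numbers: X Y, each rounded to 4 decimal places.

joint[0] = (0.0000, 0.0000)  (base)
link 0: phi[0] = -55 = -55 deg
  cos(-55 deg) = 0.5736, sin(-55 deg) = -0.8192
  joint[1] = (0.0000, 0.0000) + 4.9 * (0.5736, -0.8192) = (0.0000 + 2.8105, 0.0000 + -4.0138) = (2.8105, -4.0138)
link 1: phi[1] = -55 + 180 = 125 deg
  cos(125 deg) = -0.5736, sin(125 deg) = 0.8192
  joint[2] = (2.8105, -4.0138) + 11.7 * (-0.5736, 0.8192) = (2.8105 + -6.7108, -4.0138 + 9.5841) = (-3.9003, 5.5702)
link 2: phi[2] = -55 + 180 + -70 = 55 deg
  cos(55 deg) = 0.5736, sin(55 deg) = 0.8192
  joint[3] = (-3.9003, 5.5702) + 6.5 * (0.5736, 0.8192) = (-3.9003 + 3.7282, 5.5702 + 5.3245) = (-0.1721, 10.8947)
End effector: (-0.1721, 10.8947)

Answer: -0.1721 10.8947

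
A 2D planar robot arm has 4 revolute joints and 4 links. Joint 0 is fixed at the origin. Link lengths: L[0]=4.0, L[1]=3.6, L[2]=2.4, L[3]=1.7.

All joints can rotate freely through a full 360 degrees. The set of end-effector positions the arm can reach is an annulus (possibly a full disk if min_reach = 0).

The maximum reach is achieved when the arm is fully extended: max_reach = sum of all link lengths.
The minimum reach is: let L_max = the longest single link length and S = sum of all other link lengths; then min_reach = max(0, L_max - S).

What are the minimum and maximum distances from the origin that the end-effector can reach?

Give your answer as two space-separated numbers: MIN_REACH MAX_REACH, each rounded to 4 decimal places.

Link lengths: [4.0, 3.6, 2.4, 1.7]
max_reach = 4 + 3.6 + 2.4 + 1.7 = 11.7
L_max = max([4.0, 3.6, 2.4, 1.7]) = 4
S (sum of others) = 11.7 - 4 = 7.7
min_reach = max(0, 4 - 7.7) = max(0, -3.7) = 0

Answer: 0.0000 11.7000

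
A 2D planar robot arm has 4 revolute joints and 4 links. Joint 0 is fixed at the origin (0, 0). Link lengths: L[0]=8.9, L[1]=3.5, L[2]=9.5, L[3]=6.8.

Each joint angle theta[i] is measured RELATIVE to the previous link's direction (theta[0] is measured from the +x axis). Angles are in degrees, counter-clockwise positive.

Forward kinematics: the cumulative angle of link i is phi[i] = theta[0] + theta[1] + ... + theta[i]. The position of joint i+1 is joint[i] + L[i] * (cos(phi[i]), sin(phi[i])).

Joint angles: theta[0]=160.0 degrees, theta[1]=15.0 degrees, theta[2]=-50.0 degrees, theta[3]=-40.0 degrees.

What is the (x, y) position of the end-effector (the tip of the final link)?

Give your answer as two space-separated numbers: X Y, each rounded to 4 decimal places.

joint[0] = (0.0000, 0.0000)  (base)
link 0: phi[0] = 160 = 160 deg
  cos(160 deg) = -0.9397, sin(160 deg) = 0.3420
  joint[1] = (0.0000, 0.0000) + 8.9 * (-0.9397, 0.3420) = (0.0000 + -8.3633, 0.0000 + 3.0440) = (-8.3633, 3.0440)
link 1: phi[1] = 160 + 15 = 175 deg
  cos(175 deg) = -0.9962, sin(175 deg) = 0.0872
  joint[2] = (-8.3633, 3.0440) + 3.5 * (-0.9962, 0.0872) = (-8.3633 + -3.4867, 3.0440 + 0.3050) = (-11.8499, 3.3490)
link 2: phi[2] = 160 + 15 + -50 = 125 deg
  cos(125 deg) = -0.5736, sin(125 deg) = 0.8192
  joint[3] = (-11.8499, 3.3490) + 9.5 * (-0.5736, 0.8192) = (-11.8499 + -5.4490, 3.3490 + 7.7819) = (-17.2989, 11.1310)
link 3: phi[3] = 160 + 15 + -50 + -40 = 85 deg
  cos(85 deg) = 0.0872, sin(85 deg) = 0.9962
  joint[4] = (-17.2989, 11.1310) + 6.8 * (0.0872, 0.9962) = (-17.2989 + 0.5927, 11.1310 + 6.7741) = (-16.7063, 17.9051)
End effector: (-16.7063, 17.9051)

Answer: -16.7063 17.9051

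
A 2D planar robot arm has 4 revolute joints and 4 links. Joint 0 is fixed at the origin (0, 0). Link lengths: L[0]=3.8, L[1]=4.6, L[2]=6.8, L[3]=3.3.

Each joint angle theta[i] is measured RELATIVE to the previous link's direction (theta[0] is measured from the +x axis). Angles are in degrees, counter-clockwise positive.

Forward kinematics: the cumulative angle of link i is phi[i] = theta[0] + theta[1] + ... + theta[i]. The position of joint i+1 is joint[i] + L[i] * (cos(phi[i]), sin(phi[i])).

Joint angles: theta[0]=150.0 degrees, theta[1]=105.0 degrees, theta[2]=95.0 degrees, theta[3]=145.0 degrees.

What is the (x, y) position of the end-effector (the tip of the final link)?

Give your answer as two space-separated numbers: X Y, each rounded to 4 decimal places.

Answer: -0.1182 -1.3906

Derivation:
joint[0] = (0.0000, 0.0000)  (base)
link 0: phi[0] = 150 = 150 deg
  cos(150 deg) = -0.8660, sin(150 deg) = 0.5000
  joint[1] = (0.0000, 0.0000) + 3.8 * (-0.8660, 0.5000) = (0.0000 + -3.2909, 0.0000 + 1.9000) = (-3.2909, 1.9000)
link 1: phi[1] = 150 + 105 = 255 deg
  cos(255 deg) = -0.2588, sin(255 deg) = -0.9659
  joint[2] = (-3.2909, 1.9000) + 4.6 * (-0.2588, -0.9659) = (-3.2909 + -1.1906, 1.9000 + -4.4433) = (-4.4815, -2.5433)
link 2: phi[2] = 150 + 105 + 95 = 350 deg
  cos(350 deg) = 0.9848, sin(350 deg) = -0.1736
  joint[3] = (-4.4815, -2.5433) + 6.8 * (0.9848, -0.1736) = (-4.4815 + 6.6967, -2.5433 + -1.1808) = (2.2152, -3.7241)
link 3: phi[3] = 150 + 105 + 95 + 145 = 495 deg
  cos(495 deg) = -0.7071, sin(495 deg) = 0.7071
  joint[4] = (2.2152, -3.7241) + 3.3 * (-0.7071, 0.7071) = (2.2152 + -2.3335, -3.7241 + 2.3335) = (-0.1182, -1.3906)
End effector: (-0.1182, -1.3906)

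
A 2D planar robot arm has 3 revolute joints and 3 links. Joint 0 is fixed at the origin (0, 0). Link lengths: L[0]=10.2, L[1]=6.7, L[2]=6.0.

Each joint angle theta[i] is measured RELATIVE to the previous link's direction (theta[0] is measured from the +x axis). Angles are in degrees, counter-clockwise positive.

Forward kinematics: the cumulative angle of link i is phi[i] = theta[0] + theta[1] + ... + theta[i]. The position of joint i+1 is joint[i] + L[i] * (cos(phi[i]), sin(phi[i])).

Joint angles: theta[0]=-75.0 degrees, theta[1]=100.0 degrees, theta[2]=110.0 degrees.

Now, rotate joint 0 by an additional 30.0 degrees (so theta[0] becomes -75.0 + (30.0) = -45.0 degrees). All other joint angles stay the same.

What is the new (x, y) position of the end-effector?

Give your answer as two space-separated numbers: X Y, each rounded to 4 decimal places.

Answer: 5.2599 -0.1713

Derivation:
joint[0] = (0.0000, 0.0000)  (base)
link 0: phi[0] = -45 = -45 deg
  cos(-45 deg) = 0.7071, sin(-45 deg) = -0.7071
  joint[1] = (0.0000, 0.0000) + 10.2 * (0.7071, -0.7071) = (0.0000 + 7.2125, 0.0000 + -7.2125) = (7.2125, -7.2125)
link 1: phi[1] = -45 + 100 = 55 deg
  cos(55 deg) = 0.5736, sin(55 deg) = 0.8192
  joint[2] = (7.2125, -7.2125) + 6.7 * (0.5736, 0.8192) = (7.2125 + 3.8430, -7.2125 + 5.4883) = (11.0555, -1.7242)
link 2: phi[2] = -45 + 100 + 110 = 165 deg
  cos(165 deg) = -0.9659, sin(165 deg) = 0.2588
  joint[3] = (11.0555, -1.7242) + 6 * (-0.9659, 0.2588) = (11.0555 + -5.7956, -1.7242 + 1.5529) = (5.2599, -0.1713)
End effector: (5.2599, -0.1713)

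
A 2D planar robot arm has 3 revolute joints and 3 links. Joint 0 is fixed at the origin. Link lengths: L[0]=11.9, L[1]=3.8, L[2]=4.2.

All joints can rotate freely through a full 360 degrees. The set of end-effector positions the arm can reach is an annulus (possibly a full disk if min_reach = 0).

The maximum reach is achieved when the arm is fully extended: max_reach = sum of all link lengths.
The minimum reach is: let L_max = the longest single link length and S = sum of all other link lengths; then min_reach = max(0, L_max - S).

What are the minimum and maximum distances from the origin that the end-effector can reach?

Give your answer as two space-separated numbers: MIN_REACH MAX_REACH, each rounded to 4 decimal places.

Answer: 3.9000 19.9000

Derivation:
Link lengths: [11.9, 3.8, 4.2]
max_reach = 11.9 + 3.8 + 4.2 = 19.9
L_max = max([11.9, 3.8, 4.2]) = 11.9
S (sum of others) = 19.9 - 11.9 = 8
min_reach = max(0, 11.9 - 8) = max(0, 3.9) = 3.9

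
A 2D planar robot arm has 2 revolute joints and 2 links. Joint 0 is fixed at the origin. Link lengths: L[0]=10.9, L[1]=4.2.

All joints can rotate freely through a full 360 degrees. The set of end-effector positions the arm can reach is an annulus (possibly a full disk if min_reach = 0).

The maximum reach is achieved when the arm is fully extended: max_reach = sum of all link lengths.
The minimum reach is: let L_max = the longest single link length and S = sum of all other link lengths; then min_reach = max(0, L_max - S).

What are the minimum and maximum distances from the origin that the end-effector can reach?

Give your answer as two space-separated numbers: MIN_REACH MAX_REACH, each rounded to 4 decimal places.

Answer: 6.7000 15.1000

Derivation:
Link lengths: [10.9, 4.2]
max_reach = 10.9 + 4.2 = 15.1
L_max = max([10.9, 4.2]) = 10.9
S (sum of others) = 15.1 - 10.9 = 4.2
min_reach = max(0, 10.9 - 4.2) = max(0, 6.7) = 6.7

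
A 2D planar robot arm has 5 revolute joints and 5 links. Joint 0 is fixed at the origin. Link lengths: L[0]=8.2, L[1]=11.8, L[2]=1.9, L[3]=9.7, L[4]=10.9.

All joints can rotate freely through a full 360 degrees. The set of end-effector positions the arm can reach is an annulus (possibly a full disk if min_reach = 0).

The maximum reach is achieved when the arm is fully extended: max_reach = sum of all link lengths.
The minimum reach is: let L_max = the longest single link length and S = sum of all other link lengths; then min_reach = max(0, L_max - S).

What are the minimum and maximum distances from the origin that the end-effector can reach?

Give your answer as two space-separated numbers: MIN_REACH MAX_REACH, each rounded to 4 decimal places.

Link lengths: [8.2, 11.8, 1.9, 9.7, 10.9]
max_reach = 8.2 + 11.8 + 1.9 + 9.7 + 10.9 = 42.5
L_max = max([8.2, 11.8, 1.9, 9.7, 10.9]) = 11.8
S (sum of others) = 42.5 - 11.8 = 30.7
min_reach = max(0, 11.8 - 30.7) = max(0, -18.9) = 0

Answer: 0.0000 42.5000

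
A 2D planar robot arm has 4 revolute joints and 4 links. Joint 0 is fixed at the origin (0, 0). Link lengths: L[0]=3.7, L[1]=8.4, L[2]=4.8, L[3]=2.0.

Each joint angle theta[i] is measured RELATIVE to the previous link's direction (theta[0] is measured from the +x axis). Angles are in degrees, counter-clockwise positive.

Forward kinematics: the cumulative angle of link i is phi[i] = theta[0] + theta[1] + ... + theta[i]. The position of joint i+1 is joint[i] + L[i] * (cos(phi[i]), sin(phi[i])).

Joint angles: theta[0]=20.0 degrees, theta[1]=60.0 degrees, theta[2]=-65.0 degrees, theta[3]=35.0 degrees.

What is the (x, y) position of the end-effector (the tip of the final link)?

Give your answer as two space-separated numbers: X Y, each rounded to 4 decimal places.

Answer: 10.8575 12.3123

Derivation:
joint[0] = (0.0000, 0.0000)  (base)
link 0: phi[0] = 20 = 20 deg
  cos(20 deg) = 0.9397, sin(20 deg) = 0.3420
  joint[1] = (0.0000, 0.0000) + 3.7 * (0.9397, 0.3420) = (0.0000 + 3.4769, 0.0000 + 1.2655) = (3.4769, 1.2655)
link 1: phi[1] = 20 + 60 = 80 deg
  cos(80 deg) = 0.1736, sin(80 deg) = 0.9848
  joint[2] = (3.4769, 1.2655) + 8.4 * (0.1736, 0.9848) = (3.4769 + 1.4586, 1.2655 + 8.2724) = (4.9355, 9.5379)
link 2: phi[2] = 20 + 60 + -65 = 15 deg
  cos(15 deg) = 0.9659, sin(15 deg) = 0.2588
  joint[3] = (4.9355, 9.5379) + 4.8 * (0.9659, 0.2588) = (4.9355 + 4.6364, 9.5379 + 1.2423) = (9.5720, 10.7802)
link 3: phi[3] = 20 + 60 + -65 + 35 = 50 deg
  cos(50 deg) = 0.6428, sin(50 deg) = 0.7660
  joint[4] = (9.5720, 10.7802) + 2 * (0.6428, 0.7660) = (9.5720 + 1.2856, 10.7802 + 1.5321) = (10.8575, 12.3123)
End effector: (10.8575, 12.3123)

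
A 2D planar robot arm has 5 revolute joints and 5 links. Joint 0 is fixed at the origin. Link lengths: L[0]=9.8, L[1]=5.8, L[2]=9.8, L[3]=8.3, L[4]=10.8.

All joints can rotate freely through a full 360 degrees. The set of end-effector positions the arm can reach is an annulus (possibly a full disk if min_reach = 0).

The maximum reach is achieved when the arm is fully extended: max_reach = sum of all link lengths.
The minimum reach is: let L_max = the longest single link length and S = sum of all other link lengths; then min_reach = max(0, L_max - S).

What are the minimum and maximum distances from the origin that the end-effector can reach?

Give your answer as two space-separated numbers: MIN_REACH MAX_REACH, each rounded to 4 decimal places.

Answer: 0.0000 44.5000

Derivation:
Link lengths: [9.8, 5.8, 9.8, 8.3, 10.8]
max_reach = 9.8 + 5.8 + 9.8 + 8.3 + 10.8 = 44.5
L_max = max([9.8, 5.8, 9.8, 8.3, 10.8]) = 10.8
S (sum of others) = 44.5 - 10.8 = 33.7
min_reach = max(0, 10.8 - 33.7) = max(0, -22.9) = 0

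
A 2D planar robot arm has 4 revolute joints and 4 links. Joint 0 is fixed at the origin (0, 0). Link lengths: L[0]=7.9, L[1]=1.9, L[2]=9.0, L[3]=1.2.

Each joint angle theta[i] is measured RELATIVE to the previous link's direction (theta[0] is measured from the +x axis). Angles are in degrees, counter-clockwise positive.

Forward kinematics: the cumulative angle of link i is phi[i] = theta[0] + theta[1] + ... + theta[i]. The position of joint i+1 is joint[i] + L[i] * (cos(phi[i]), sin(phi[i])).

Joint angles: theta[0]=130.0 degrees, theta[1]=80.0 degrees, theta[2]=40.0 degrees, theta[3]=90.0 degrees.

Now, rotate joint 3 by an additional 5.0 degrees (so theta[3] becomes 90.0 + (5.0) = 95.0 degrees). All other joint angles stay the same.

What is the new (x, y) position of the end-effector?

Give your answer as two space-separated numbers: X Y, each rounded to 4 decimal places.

Answer: -8.6425 -3.6661

Derivation:
joint[0] = (0.0000, 0.0000)  (base)
link 0: phi[0] = 130 = 130 deg
  cos(130 deg) = -0.6428, sin(130 deg) = 0.7660
  joint[1] = (0.0000, 0.0000) + 7.9 * (-0.6428, 0.7660) = (0.0000 + -5.0780, 0.0000 + 6.0518) = (-5.0780, 6.0518)
link 1: phi[1] = 130 + 80 = 210 deg
  cos(210 deg) = -0.8660, sin(210 deg) = -0.5000
  joint[2] = (-5.0780, 6.0518) + 1.9 * (-0.8660, -0.5000) = (-5.0780 + -1.6454, 6.0518 + -0.9500) = (-6.7235, 5.1018)
link 2: phi[2] = 130 + 80 + 40 = 250 deg
  cos(250 deg) = -0.3420, sin(250 deg) = -0.9397
  joint[3] = (-6.7235, 5.1018) + 9 * (-0.3420, -0.9397) = (-6.7235 + -3.0782, 5.1018 + -8.4572) = (-9.8017, -3.3555)
link 3: phi[3] = 130 + 80 + 40 + 95 = 345 deg
  cos(345 deg) = 0.9659, sin(345 deg) = -0.2588
  joint[4] = (-9.8017, -3.3555) + 1.2 * (0.9659, -0.2588) = (-9.8017 + 1.1591, -3.3555 + -0.3106) = (-8.6425, -3.6661)
End effector: (-8.6425, -3.6661)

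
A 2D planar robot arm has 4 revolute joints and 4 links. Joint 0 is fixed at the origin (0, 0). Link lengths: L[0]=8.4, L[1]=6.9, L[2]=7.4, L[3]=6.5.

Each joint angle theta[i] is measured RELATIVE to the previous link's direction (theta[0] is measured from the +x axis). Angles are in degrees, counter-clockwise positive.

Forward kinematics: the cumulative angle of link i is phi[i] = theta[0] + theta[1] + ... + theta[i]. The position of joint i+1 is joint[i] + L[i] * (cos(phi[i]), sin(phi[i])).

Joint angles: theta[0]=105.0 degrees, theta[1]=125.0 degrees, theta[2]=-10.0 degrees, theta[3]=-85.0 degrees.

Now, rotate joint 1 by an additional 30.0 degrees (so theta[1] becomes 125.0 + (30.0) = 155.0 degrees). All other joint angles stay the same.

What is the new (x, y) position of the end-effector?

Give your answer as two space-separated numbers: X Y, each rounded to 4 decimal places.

Answer: -12.1817 -3.9528

Derivation:
joint[0] = (0.0000, 0.0000)  (base)
link 0: phi[0] = 105 = 105 deg
  cos(105 deg) = -0.2588, sin(105 deg) = 0.9659
  joint[1] = (0.0000, 0.0000) + 8.4 * (-0.2588, 0.9659) = (0.0000 + -2.1741, 0.0000 + 8.1138) = (-2.1741, 8.1138)
link 1: phi[1] = 105 + 155 = 260 deg
  cos(260 deg) = -0.1736, sin(260 deg) = -0.9848
  joint[2] = (-2.1741, 8.1138) + 6.9 * (-0.1736, -0.9848) = (-2.1741 + -1.1982, 8.1138 + -6.7952) = (-3.3723, 1.3186)
link 2: phi[2] = 105 + 155 + -10 = 250 deg
  cos(250 deg) = -0.3420, sin(250 deg) = -0.9397
  joint[3] = (-3.3723, 1.3186) + 7.4 * (-0.3420, -0.9397) = (-3.3723 + -2.5309, 1.3186 + -6.9537) = (-5.9032, -5.6351)
link 3: phi[3] = 105 + 155 + -10 + -85 = 165 deg
  cos(165 deg) = -0.9659, sin(165 deg) = 0.2588
  joint[4] = (-5.9032, -5.6351) + 6.5 * (-0.9659, 0.2588) = (-5.9032 + -6.2785, -5.6351 + 1.6823) = (-12.1817, -3.9528)
End effector: (-12.1817, -3.9528)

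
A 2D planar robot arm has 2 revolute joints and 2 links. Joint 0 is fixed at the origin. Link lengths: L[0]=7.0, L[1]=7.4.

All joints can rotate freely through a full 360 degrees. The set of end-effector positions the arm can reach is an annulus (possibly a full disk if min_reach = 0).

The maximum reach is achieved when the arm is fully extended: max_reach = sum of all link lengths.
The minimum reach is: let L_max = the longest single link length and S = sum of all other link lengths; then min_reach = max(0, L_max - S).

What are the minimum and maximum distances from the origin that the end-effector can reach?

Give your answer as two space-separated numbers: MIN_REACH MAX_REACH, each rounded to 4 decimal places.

Answer: 0.4000 14.4000

Derivation:
Link lengths: [7.0, 7.4]
max_reach = 7 + 7.4 = 14.4
L_max = max([7.0, 7.4]) = 7.4
S (sum of others) = 14.4 - 7.4 = 7
min_reach = max(0, 7.4 - 7) = max(0, 0.4) = 0.4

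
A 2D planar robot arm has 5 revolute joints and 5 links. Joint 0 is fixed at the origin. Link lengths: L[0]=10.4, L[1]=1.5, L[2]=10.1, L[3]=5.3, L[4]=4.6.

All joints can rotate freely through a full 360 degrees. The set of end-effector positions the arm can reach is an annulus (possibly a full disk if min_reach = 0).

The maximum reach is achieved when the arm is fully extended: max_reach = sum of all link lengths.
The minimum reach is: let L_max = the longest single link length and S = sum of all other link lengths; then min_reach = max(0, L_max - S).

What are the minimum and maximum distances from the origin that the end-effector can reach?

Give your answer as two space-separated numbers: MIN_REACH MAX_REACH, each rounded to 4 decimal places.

Answer: 0.0000 31.9000

Derivation:
Link lengths: [10.4, 1.5, 10.1, 5.3, 4.6]
max_reach = 10.4 + 1.5 + 10.1 + 5.3 + 4.6 = 31.9
L_max = max([10.4, 1.5, 10.1, 5.3, 4.6]) = 10.4
S (sum of others) = 31.9 - 10.4 = 21.5
min_reach = max(0, 10.4 - 21.5) = max(0, -11.1) = 0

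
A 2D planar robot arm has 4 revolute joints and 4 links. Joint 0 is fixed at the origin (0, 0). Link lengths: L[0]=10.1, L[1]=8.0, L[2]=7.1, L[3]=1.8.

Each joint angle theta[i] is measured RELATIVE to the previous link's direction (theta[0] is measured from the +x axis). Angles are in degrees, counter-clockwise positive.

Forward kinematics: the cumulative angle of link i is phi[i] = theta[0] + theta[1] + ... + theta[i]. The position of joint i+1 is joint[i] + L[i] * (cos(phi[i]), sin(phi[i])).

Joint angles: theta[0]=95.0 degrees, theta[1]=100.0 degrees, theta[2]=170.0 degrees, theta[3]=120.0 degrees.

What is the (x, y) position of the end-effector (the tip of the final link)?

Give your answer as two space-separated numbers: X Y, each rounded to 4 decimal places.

Answer: -2.5671 10.0843

Derivation:
joint[0] = (0.0000, 0.0000)  (base)
link 0: phi[0] = 95 = 95 deg
  cos(95 deg) = -0.0872, sin(95 deg) = 0.9962
  joint[1] = (0.0000, 0.0000) + 10.1 * (-0.0872, 0.9962) = (0.0000 + -0.8803, 0.0000 + 10.0616) = (-0.8803, 10.0616)
link 1: phi[1] = 95 + 100 = 195 deg
  cos(195 deg) = -0.9659, sin(195 deg) = -0.2588
  joint[2] = (-0.8803, 10.0616) + 8 * (-0.9659, -0.2588) = (-0.8803 + -7.7274, 10.0616 + -2.0706) = (-8.6077, 7.9910)
link 2: phi[2] = 95 + 100 + 170 = 365 deg
  cos(365 deg) = 0.9962, sin(365 deg) = 0.0872
  joint[3] = (-8.6077, 7.9910) + 7.1 * (0.9962, 0.0872) = (-8.6077 + 7.0730, 7.9910 + 0.6188) = (-1.5347, 8.6098)
link 3: phi[3] = 95 + 100 + 170 + 120 = 485 deg
  cos(485 deg) = -0.5736, sin(485 deg) = 0.8192
  joint[4] = (-1.5347, 8.6098) + 1.8 * (-0.5736, 0.8192) = (-1.5347 + -1.0324, 8.6098 + 1.4745) = (-2.5671, 10.0843)
End effector: (-2.5671, 10.0843)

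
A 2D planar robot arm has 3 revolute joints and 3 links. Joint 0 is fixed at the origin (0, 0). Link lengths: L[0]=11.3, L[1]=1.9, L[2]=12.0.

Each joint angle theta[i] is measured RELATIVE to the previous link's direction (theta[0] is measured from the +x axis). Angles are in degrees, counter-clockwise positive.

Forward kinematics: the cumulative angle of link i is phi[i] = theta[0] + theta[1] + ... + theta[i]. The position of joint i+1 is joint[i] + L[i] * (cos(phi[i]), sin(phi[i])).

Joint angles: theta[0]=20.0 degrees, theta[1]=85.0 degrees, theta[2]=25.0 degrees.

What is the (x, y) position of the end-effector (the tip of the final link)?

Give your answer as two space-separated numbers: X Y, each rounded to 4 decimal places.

Answer: 2.4133 14.8926

Derivation:
joint[0] = (0.0000, 0.0000)  (base)
link 0: phi[0] = 20 = 20 deg
  cos(20 deg) = 0.9397, sin(20 deg) = 0.3420
  joint[1] = (0.0000, 0.0000) + 11.3 * (0.9397, 0.3420) = (0.0000 + 10.6185, 0.0000 + 3.8648) = (10.6185, 3.8648)
link 1: phi[1] = 20 + 85 = 105 deg
  cos(105 deg) = -0.2588, sin(105 deg) = 0.9659
  joint[2] = (10.6185, 3.8648) + 1.9 * (-0.2588, 0.9659) = (10.6185 + -0.4918, 3.8648 + 1.8353) = (10.1268, 5.7001)
link 2: phi[2] = 20 + 85 + 25 = 130 deg
  cos(130 deg) = -0.6428, sin(130 deg) = 0.7660
  joint[3] = (10.1268, 5.7001) + 12 * (-0.6428, 0.7660) = (10.1268 + -7.7135, 5.7001 + 9.1925) = (2.4133, 14.8926)
End effector: (2.4133, 14.8926)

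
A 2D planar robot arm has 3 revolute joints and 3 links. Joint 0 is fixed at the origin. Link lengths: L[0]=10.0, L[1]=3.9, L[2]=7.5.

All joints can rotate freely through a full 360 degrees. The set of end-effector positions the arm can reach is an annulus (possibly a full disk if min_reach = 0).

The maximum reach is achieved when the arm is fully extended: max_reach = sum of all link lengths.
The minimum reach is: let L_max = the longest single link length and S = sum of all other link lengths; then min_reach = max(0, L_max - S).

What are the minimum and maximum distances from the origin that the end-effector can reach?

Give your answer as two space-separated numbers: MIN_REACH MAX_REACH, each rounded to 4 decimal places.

Answer: 0.0000 21.4000

Derivation:
Link lengths: [10.0, 3.9, 7.5]
max_reach = 10 + 3.9 + 7.5 = 21.4
L_max = max([10.0, 3.9, 7.5]) = 10
S (sum of others) = 21.4 - 10 = 11.4
min_reach = max(0, 10 - 11.4) = max(0, -1.4) = 0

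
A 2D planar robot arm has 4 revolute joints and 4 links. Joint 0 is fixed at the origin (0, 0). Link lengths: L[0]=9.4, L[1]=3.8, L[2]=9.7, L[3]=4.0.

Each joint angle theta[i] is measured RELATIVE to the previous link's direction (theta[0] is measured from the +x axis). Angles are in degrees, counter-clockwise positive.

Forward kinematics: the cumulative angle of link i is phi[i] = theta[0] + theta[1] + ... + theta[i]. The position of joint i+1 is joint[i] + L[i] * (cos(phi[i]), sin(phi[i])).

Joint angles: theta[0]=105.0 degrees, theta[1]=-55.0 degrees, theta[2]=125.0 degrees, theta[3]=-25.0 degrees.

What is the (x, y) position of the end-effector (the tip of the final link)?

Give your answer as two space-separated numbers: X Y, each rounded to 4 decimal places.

joint[0] = (0.0000, 0.0000)  (base)
link 0: phi[0] = 105 = 105 deg
  cos(105 deg) = -0.2588, sin(105 deg) = 0.9659
  joint[1] = (0.0000, 0.0000) + 9.4 * (-0.2588, 0.9659) = (0.0000 + -2.4329, 0.0000 + 9.0797) = (-2.4329, 9.0797)
link 1: phi[1] = 105 + -55 = 50 deg
  cos(50 deg) = 0.6428, sin(50 deg) = 0.7660
  joint[2] = (-2.4329, 9.0797) + 3.8 * (0.6428, 0.7660) = (-2.4329 + 2.4426, 9.0797 + 2.9110) = (0.0097, 11.9907)
link 2: phi[2] = 105 + -55 + 125 = 175 deg
  cos(175 deg) = -0.9962, sin(175 deg) = 0.0872
  joint[3] = (0.0097, 11.9907) + 9.7 * (-0.9962, 0.0872) = (0.0097 + -9.6631, 11.9907 + 0.8454) = (-9.6534, 12.8361)
link 3: phi[3] = 105 + -55 + 125 + -25 = 150 deg
  cos(150 deg) = -0.8660, sin(150 deg) = 0.5000
  joint[4] = (-9.6534, 12.8361) + 4 * (-0.8660, 0.5000) = (-9.6534 + -3.4641, 12.8361 + 2.0000) = (-13.1175, 14.8361)
End effector: (-13.1175, 14.8361)

Answer: -13.1175 14.8361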